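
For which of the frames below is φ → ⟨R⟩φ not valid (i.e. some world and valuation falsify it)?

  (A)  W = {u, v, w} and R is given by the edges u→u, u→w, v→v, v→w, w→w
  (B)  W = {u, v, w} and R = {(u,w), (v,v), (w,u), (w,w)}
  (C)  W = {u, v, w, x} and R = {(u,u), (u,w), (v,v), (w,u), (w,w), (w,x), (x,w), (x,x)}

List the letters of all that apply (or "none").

B

The schema φ → ⟨R⟩φ is the dual of axiom T; it is valid on a frame iff R is reflexive.
(A) R is reflexive (each world relates to itself), so the schema is valid here.
(B) R is not reflexive (not u R u), so the schema fails here.
(C) R is reflexive (each world relates to itself), so the schema is valid here.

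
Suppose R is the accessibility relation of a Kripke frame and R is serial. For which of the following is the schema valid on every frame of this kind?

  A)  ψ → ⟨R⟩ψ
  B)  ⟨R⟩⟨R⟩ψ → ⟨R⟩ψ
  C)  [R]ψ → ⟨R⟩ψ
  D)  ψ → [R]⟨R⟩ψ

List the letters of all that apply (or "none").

(A) ψ → ⟨R⟩ψ is the dual of axiom T; it is valid on a frame exactly when R is reflexive. Such an R need not be reflexive, so not valid.
(B) ⟨R⟩⟨R⟩ψ → ⟨R⟩ψ is the dual of axiom 4; it is valid on a frame exactly when R is transitive. Such an R need not be transitive, so not valid.
(C) [R]ψ → ⟨R⟩ψ is axiom D, which corresponds to seriality. Every such R is serial — valid.
(D) axiom B: valid iff R is symmetric. Such an R need not be symmetric — not valid.

C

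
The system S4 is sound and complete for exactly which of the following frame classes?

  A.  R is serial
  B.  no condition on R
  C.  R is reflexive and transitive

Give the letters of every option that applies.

C

(A) this class determines D, not S4.
(B) this class determines K, not S4.
(C) S4 is sound and complete for exactly this class.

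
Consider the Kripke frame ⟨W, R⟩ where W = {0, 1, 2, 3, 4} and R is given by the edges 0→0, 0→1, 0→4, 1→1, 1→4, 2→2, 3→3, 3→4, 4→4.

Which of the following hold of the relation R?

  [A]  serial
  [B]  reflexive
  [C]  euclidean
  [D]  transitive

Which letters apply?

A, B, D

(A) serial: every world has an R-successor.
(B) reflexive: each world relates to itself.
(C) not euclidean: 0 R 1 and 0 R 0 but not 1 R 0.
(D) transitive: R is closed under composition.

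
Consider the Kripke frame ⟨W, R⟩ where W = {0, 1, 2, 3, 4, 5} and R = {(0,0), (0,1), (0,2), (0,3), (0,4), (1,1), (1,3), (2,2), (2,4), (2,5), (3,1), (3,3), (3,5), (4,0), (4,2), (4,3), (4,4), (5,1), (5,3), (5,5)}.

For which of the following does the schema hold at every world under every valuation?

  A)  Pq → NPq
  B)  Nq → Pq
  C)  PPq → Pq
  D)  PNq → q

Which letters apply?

R is not symmetric: 0 R 1 but not 1 R 0.
R is not transitive: 0 R 2 and 2 R 5 but not 0 R 5.
R is not euclidean: 0 R 1 and 0 R 0 but not 1 R 0.
R is serial: every world has an R-successor.
(A) Pq → NPq is axiom 5, which corresponds to the euclidean property. R is not euclidean — not valid.
(B) Nq → Pq is axiom D, which corresponds to seriality. R is serial — valid.
(C) PPq → Pq is the dual of axiom 4; it is valid on a frame exactly when R is transitive. R is not transitive, so not valid.
(D) PNq → q is the dual of axiom B; it is valid on a frame exactly when R is symmetric. R is not symmetric, so not valid.

B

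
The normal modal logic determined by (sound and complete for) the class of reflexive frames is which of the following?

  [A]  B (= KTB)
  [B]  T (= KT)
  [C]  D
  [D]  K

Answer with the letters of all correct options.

B

(A) B (= KTB) is determined by the class of reflexive and symmetric frames.
(B) T (= KT) is determined by exactly this class.
(C) D is determined by the class of serial frames.
(D) K is determined by the class of arbitrary frames.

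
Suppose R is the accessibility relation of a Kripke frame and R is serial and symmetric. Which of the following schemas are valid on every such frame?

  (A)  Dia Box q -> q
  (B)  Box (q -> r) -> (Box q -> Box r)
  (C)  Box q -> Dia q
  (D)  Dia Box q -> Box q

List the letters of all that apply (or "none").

A, B, C

(A) the dual of axiom B: valid iff R is symmetric. Every such R is symmetric — valid.
(B) Box (q -> r) -> (Box q -> Box r) is the K axiom; it holds on all frames — valid.
(C) Box q -> Dia q is axiom D; it is valid on a frame exactly when R is serial. Every such R is serial, so valid.
(D) the dual of axiom 5: valid iff R is euclidean. Such an R need not be euclidean — not valid.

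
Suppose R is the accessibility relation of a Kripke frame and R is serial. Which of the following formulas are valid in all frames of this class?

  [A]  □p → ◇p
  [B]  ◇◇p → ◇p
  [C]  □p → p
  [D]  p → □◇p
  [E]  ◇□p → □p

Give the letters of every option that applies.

(A) axiom D: valid iff R is serial. Every such R is serial — valid.
(B) the dual of axiom 4: valid iff R is transitive. Such an R need not be transitive — not valid.
(C) □p → p is axiom T; it is valid on a frame exactly when R is reflexive. Such an R need not be reflexive, so not valid.
(D) axiom B: valid iff R is symmetric. Such an R need not be symmetric — not valid.
(E) ◇□p → □p is the dual of axiom 5, which corresponds to the euclidean property. Such an R need not be euclidean — not valid.

A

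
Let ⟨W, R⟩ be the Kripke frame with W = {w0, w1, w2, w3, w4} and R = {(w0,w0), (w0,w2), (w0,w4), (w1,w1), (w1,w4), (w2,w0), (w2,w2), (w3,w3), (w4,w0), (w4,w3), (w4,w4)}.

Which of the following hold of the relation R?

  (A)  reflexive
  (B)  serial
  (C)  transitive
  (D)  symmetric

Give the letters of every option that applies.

A, B

(A) reflexive: each world relates to itself.
(B) serial: every world has an R-successor.
(C) not transitive: w0 R w4 and w4 R w3 but not w0 R w3.
(D) not symmetric: w1 R w4 but not w4 R w1.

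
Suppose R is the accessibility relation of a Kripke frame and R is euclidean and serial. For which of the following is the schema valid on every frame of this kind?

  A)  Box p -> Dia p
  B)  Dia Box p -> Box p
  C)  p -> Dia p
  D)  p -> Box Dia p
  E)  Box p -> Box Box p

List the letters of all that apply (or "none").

(A) Box p -> Dia p is axiom D, which corresponds to seriality. Every such R is serial — valid.
(B) Dia Box p -> Box p is the dual of axiom 5, which corresponds to the euclidean property. Every such R is euclidean — valid.
(C) p -> Dia p (the dual of axiom T) characterises the reflexive frames. Such an R need not be reflexive — not valid.
(D) p -> Box Dia p is axiom B, which corresponds to symmetry. Such an R need not be symmetric — not valid.
(E) Box p -> Box Box p is axiom 4; it is valid on a frame exactly when R is transitive. Such an R need not be transitive, so not valid.

A, B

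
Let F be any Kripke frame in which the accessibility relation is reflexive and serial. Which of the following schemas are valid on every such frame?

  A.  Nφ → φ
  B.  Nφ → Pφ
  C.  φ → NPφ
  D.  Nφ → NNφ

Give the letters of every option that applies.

(A) axiom T: valid iff R is reflexive. Every such R is reflexive — valid.
(B) Nφ → Pφ (axiom D) characterises the serial frames. Every such R is serial — valid.
(C) axiom B: valid iff R is symmetric. Such an R need not be symmetric — not valid.
(D) Nφ → NNφ is axiom 4, which corresponds to transitivity. Such an R need not be transitive — not valid.

A, B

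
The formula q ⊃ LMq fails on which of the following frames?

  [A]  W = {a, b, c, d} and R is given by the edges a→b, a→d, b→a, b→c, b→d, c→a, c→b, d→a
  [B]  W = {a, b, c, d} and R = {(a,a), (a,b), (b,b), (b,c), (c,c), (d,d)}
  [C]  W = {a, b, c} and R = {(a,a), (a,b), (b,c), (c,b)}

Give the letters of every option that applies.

A, B, C

The schema q ⊃ LMq is axiom B; it is valid on a frame iff R is symmetric.
(A) R is not symmetric (b R d but not d R b), so the schema fails here.
(B) R is not symmetric (a R b but not b R a), so the schema fails here.
(C) R is not symmetric (a R b but not b R a), so the schema fails here.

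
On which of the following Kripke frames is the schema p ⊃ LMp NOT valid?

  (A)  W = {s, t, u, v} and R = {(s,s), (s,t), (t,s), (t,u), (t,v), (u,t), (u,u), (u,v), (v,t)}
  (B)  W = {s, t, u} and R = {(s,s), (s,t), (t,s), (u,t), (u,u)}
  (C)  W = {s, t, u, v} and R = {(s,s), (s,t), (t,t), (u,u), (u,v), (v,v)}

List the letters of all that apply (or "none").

A, B, C

The schema p ⊃ LMp is axiom B; it is valid on a frame iff R is symmetric.
(A) R is not symmetric (u R v but not v R u), so the schema fails here.
(B) R is not symmetric (u R t but not t R u), so the schema fails here.
(C) R is not symmetric (s R t but not t R s), so the schema fails here.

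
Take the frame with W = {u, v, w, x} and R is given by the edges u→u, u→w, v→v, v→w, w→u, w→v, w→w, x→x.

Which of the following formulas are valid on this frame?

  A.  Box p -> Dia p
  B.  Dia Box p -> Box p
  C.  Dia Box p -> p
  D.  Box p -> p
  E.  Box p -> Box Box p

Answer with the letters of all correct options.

R is reflexive: each world relates to itself.
R is symmetric: every R-edge is matched by its reverse.
R is not transitive: u R w and w R v but not u R v.
R is not euclidean: w R u and w R v but not u R v.
R is serial: every world has an R-successor.
(A) Box p -> Dia p is axiom D, which corresponds to seriality. R is serial — valid.
(B) Dia Box p -> Box p is the dual of axiom 5, which corresponds to the euclidean property. R is not euclidean — not valid.
(C) Dia Box p -> p is the dual of axiom B, which corresponds to symmetry. R is symmetric — valid.
(D) Box p -> p (axiom T) characterises the reflexive frames. R is reflexive — valid.
(E) Box p -> Box Box p (axiom 4) characterises the transitive frames. R is not transitive — not valid.

A, C, D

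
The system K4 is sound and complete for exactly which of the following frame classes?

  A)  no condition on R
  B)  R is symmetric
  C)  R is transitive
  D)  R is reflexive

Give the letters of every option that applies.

(A) this class determines K, not K4.
(B) this class determines KB, not K4.
(C) K4 is sound and complete for exactly this class.
(D) this class determines T (= KT), not K4.

C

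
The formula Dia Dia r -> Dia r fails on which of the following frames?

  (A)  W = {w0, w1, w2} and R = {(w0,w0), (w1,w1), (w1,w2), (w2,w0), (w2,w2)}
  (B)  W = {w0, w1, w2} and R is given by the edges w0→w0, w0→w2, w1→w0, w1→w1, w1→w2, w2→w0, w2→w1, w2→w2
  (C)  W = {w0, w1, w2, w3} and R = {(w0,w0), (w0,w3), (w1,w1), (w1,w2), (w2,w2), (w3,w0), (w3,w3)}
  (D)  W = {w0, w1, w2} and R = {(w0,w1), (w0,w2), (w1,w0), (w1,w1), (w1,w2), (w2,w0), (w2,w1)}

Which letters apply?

A, B, D

The schema Dia Dia r -> Dia r is the dual of axiom 4; it is valid on a frame iff R is transitive.
(A) R is not transitive (w1 R w2 and w2 R w0 but not w1 R w0), so the schema fails here.
(B) R is not transitive (w0 R w2 and w2 R w1 but not w0 R w1), so the schema fails here.
(C) R is transitive (R is closed under composition), so the schema is valid here.
(D) R is not transitive (w0 R w1 and w1 R w0 but not w0 R w0), so the schema fails here.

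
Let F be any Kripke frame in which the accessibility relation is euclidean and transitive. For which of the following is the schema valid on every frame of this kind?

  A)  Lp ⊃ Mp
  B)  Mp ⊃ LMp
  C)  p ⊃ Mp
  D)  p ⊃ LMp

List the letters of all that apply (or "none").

(A) Lp ⊃ Mp is axiom D; it is valid on a frame exactly when R is serial. Such an R need not be serial, so not valid.
(B) axiom 5: valid iff R is euclidean. Every such R is euclidean — valid.
(C) the dual of axiom T: valid iff R is reflexive. Such an R need not be reflexive — not valid.
(D) p ⊃ LMp (axiom B) characterises the symmetric frames. Such an R need not be symmetric — not valid.

B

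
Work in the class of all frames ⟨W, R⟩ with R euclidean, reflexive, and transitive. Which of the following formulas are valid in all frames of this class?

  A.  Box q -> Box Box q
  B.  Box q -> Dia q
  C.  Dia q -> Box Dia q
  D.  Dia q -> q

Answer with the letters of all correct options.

A, B, C

A relation that is euclidean, reflexive, and transitive is also serial and symmetric.
(A) Box q -> Box Box q is axiom 4, which corresponds to transitivity. Every such R is transitive — valid.
(B) Box q -> Dia q (axiom D) characterises the serial frames. Every such R is serial — valid.
(C) axiom 5: valid iff R is euclidean. Every such R is euclidean — valid.
(D) Dia q -> q is valid only on frames where every R-edge is a self-loop. Such an R need not be a subset of the identity — not valid.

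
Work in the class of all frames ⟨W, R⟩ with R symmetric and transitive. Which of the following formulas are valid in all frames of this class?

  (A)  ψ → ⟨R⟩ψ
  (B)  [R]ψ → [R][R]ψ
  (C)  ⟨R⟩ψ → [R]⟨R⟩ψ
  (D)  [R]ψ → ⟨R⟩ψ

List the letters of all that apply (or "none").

B, C

A symmetric transitive relation is euclidean (uRv and uRw give vRu by symmetry, then vRw by transitivity).
(A) ψ → ⟨R⟩ψ (the dual of axiom T) characterises the reflexive frames. Such an R need not be reflexive — not valid.
(B) [R]ψ → [R][R]ψ (axiom 4) characterises the transitive frames. Every such R is transitive — valid.
(C) ⟨R⟩ψ → [R]⟨R⟩ψ (axiom 5) characterises the euclidean frames. Every such R is euclidean — valid.
(D) [R]ψ → ⟨R⟩ψ is axiom D, which corresponds to seriality. Such an R need not be serial — not valid.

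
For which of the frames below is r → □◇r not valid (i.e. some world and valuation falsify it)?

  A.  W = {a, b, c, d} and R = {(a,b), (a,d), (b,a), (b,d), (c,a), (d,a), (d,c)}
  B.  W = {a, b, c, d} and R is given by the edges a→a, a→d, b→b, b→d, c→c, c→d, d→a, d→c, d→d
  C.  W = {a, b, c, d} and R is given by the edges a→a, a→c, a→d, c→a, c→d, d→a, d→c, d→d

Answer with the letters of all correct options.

A, B

The schema r → □◇r is axiom B; it is valid on a frame iff R is symmetric.
(A) R is not symmetric (b R d but not d R b), so the schema fails here.
(B) R is not symmetric (b R d but not d R b), so the schema fails here.
(C) R is symmetric (every R-edge is matched by its reverse), so the schema is valid here.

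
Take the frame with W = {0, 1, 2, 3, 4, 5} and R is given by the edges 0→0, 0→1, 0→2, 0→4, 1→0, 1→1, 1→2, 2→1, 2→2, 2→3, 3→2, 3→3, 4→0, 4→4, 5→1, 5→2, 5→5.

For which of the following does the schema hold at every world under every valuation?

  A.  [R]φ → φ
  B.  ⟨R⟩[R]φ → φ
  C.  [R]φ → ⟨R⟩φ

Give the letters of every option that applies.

R is reflexive: each world relates to itself.
R is not symmetric: 0 R 2 but not 2 R 0.
R is serial: every world has an R-successor.
(A) [R]φ → φ (axiom T) characterises the reflexive frames. R is reflexive — valid.
(B) ⟨R⟩[R]φ → φ is the dual of axiom B; it is valid on a frame exactly when R is symmetric. R is not symmetric, so not valid.
(C) [R]φ → ⟨R⟩φ (axiom D) characterises the serial frames. R is serial — valid.

A, C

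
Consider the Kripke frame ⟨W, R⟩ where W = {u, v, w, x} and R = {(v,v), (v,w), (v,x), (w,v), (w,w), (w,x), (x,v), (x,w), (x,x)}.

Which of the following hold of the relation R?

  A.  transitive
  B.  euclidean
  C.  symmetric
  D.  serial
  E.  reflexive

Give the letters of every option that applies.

(A) transitive: R is closed under composition.
(B) euclidean: any two R-successors of the same world are R-related.
(C) symmetric: every R-edge is matched by its reverse.
(D) not serial: u has no R-successor.
(E) not reflexive: not u R u.

A, B, C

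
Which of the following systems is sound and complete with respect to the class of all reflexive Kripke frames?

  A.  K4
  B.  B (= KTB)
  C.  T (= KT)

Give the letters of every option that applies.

C

(A) K4 is determined by the class of transitive frames.
(B) B (= KTB) is determined by the class of reflexive and symmetric frames.
(C) T (= KT) is determined by exactly this class.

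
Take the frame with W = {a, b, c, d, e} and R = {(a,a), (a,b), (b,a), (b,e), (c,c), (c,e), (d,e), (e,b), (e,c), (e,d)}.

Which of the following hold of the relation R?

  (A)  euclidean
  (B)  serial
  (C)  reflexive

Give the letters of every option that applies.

(A) not euclidean: b R a and b R e but not a R e.
(B) serial: every world has an R-successor.
(C) not reflexive: not b R b.

B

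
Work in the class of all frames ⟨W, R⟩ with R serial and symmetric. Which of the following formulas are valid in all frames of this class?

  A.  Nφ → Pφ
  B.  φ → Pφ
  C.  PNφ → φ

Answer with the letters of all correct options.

(A) Nφ → Pφ is axiom D, which corresponds to seriality. Every such R is serial — valid.
(B) φ → Pφ is the dual of axiom T; it is valid on a frame exactly when R is reflexive. Such an R need not be reflexive, so not valid.
(C) the dual of axiom B: valid iff R is symmetric. Every such R is symmetric — valid.

A, C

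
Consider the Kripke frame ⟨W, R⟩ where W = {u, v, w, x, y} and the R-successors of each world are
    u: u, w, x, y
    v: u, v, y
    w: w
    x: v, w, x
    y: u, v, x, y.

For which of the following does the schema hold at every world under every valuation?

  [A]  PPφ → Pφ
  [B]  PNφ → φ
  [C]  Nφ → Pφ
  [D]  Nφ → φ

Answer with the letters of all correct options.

C, D

R is reflexive: each world relates to itself.
R is not symmetric: u R w but not w R u.
R is not transitive: u R x and x R v but not u R v.
R is serial: every world has an R-successor.
(A) PPφ → Pφ is the dual of axiom 4, which corresponds to transitivity. R is not transitive — not valid.
(B) PNφ → φ is the dual of axiom B; it is valid on a frame exactly when R is symmetric. R is not symmetric, so not valid.
(C) axiom D: valid iff R is serial. R is serial — valid.
(D) Nφ → φ is axiom T; it is valid on a frame exactly when R is reflexive. R is reflexive, so valid.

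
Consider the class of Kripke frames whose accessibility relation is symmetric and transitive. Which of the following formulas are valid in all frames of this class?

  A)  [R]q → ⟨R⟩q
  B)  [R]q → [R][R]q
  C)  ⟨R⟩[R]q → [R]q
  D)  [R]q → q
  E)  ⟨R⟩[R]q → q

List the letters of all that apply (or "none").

B, C, E

A symmetric transitive relation is euclidean (uRv and uRw give vRu by symmetry, then vRw by transitivity).
(A) [R]q → ⟨R⟩q is axiom D; it is valid on a frame exactly when R is serial. Such an R need not be serial, so not valid.
(B) [R]q → [R][R]q (axiom 4) characterises the transitive frames. Every such R is transitive — valid.
(C) ⟨R⟩[R]q → [R]q is the dual of axiom 5; it is valid on a frame exactly when R is euclidean. Every such R is euclidean, so valid.
(D) [R]q → q is axiom T, which corresponds to reflexivity. Such an R need not be reflexive — not valid.
(E) ⟨R⟩[R]q → q is the dual of axiom B, which corresponds to symmetry. Every such R is symmetric — valid.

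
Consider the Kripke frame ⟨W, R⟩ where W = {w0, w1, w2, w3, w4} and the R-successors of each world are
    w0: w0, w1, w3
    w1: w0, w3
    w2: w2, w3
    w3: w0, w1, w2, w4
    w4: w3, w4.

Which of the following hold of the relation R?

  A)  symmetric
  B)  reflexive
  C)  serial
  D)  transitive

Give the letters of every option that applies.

A, C

(A) symmetric: every R-edge is matched by its reverse.
(B) not reflexive: not w1 R w1.
(C) serial: every world has an R-successor.
(D) not transitive: w0 R w3 and w3 R w2 but not w0 R w2.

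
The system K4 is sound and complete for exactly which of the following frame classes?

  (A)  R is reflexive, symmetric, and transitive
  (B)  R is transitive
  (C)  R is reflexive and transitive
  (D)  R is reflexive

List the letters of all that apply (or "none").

B

(A) this class determines S5, not K4.
(B) K4 is sound and complete for exactly this class.
(C) this class determines S4, not K4.
(D) this class determines T (= KT), not K4.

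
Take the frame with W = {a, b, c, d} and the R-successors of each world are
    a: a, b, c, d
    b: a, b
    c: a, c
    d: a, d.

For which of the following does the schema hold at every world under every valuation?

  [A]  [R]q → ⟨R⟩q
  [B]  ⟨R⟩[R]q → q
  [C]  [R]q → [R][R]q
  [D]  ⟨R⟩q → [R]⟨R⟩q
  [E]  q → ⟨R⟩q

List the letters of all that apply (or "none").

R is reflexive: each world relates to itself.
R is symmetric: every R-edge is matched by its reverse.
R is not transitive: b R a and a R c but not b R c.
R is not euclidean: a R b and a R c but not b R c.
R is serial: every world has an R-successor.
(A) [R]q → ⟨R⟩q is axiom D; it is valid on a frame exactly when R is serial. R is serial, so valid.
(B) ⟨R⟩[R]q → q is the dual of axiom B, which corresponds to symmetry. R is symmetric — valid.
(C) [R]q → [R][R]q is axiom 4, which corresponds to transitivity. R is not transitive — not valid.
(D) axiom 5: valid iff R is euclidean. R is not euclidean — not valid.
(E) q → ⟨R⟩q (the dual of axiom T) characterises the reflexive frames. R is reflexive — valid.

A, B, E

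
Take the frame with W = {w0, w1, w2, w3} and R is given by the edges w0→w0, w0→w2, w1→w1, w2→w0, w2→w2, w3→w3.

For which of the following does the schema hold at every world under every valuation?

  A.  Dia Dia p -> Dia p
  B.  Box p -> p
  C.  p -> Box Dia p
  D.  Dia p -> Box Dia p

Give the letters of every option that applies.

A, B, C, D

R is reflexive: each world relates to itself.
R is symmetric: every R-edge is matched by its reverse.
R is transitive: R is closed under composition.
R is euclidean: any two R-successors of the same world are R-related.
(A) the dual of axiom 4: valid iff R is transitive. R is transitive — valid.
(B) axiom T: valid iff R is reflexive. R is reflexive — valid.
(C) p -> Box Dia p (axiom B) characterises the symmetric frames. R is symmetric — valid.
(D) Dia p -> Box Dia p is axiom 5; it is valid on a frame exactly when R is euclidean. R is euclidean, so valid.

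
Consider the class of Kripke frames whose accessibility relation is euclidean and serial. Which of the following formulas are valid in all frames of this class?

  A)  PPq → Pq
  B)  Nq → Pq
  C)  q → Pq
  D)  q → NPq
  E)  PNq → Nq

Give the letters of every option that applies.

B, E

(A) the dual of axiom 4: valid iff R is transitive. Such an R need not be transitive — not valid.
(B) Nq → Pq (axiom D) characterises the serial frames. Every such R is serial — valid.
(C) the dual of axiom T: valid iff R is reflexive. Such an R need not be reflexive — not valid.
(D) q → NPq is axiom B; it is valid on a frame exactly when R is symmetric. Such an R need not be symmetric, so not valid.
(E) PNq → Nq is the dual of axiom 5, which corresponds to the euclidean property. Every such R is euclidean — valid.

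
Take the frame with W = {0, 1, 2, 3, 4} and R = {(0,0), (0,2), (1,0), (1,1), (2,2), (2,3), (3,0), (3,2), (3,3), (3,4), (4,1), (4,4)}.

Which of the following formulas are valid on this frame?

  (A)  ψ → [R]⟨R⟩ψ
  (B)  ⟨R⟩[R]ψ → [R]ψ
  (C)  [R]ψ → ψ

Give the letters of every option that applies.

R is reflexive: each world relates to itself.
R is not symmetric: 0 R 2 but not 2 R 0.
R is not euclidean: 0 R 2 and 0 R 0 but not 2 R 0.
(A) axiom B: valid iff R is symmetric. R is not symmetric — not valid.
(B) ⟨R⟩[R]ψ → [R]ψ (the dual of axiom 5) characterises the euclidean frames. R is not euclidean — not valid.
(C) [R]ψ → ψ is axiom T; it is valid on a frame exactly when R is reflexive. R is reflexive, so valid.

C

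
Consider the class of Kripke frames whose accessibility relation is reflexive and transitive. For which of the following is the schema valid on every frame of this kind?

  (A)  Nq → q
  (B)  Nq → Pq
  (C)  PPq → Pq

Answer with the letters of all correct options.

Reflexive relations are serial.
(A) Nq → q is axiom T, which corresponds to reflexivity. Every such R is reflexive — valid.
(B) Nq → Pq (axiom D) characterises the serial frames. Every such R is serial — valid.
(C) PPq → Pq is the dual of axiom 4; it is valid on a frame exactly when R is transitive. Every such R is transitive, so valid.

A, B, C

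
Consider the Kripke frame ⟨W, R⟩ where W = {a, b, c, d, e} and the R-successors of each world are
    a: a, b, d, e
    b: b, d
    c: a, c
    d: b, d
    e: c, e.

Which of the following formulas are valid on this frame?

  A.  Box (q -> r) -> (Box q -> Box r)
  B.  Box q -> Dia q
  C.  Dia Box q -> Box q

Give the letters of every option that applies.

R is not euclidean: a R b and a R a but not b R a.
R is serial: every world has an R-successor.
(A) Box (q -> r) -> (Box q -> Box r) is axiom K, valid on every Kripke frame — valid.
(B) Box q -> Dia q (axiom D) characterises the serial frames. R is serial — valid.
(C) Dia Box q -> Box q is the dual of axiom 5; it is valid on a frame exactly when R is euclidean. R is not euclidean, so not valid.

A, B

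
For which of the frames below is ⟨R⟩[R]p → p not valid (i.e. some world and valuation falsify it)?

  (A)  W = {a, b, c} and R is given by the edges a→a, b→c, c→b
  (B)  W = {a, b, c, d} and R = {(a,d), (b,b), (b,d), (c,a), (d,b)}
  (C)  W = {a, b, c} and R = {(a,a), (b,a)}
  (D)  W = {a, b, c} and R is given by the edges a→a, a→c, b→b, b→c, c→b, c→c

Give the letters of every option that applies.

The schema ⟨R⟩[R]p → p is the dual of axiom B; it is valid on a frame iff R is symmetric.
(A) R is symmetric (every R-edge is matched by its reverse), so the schema is valid here.
(B) R is not symmetric (a R d but not d R a), so the schema fails here.
(C) R is not symmetric (b R a but not a R b), so the schema fails here.
(D) R is not symmetric (a R c but not c R a), so the schema fails here.

B, C, D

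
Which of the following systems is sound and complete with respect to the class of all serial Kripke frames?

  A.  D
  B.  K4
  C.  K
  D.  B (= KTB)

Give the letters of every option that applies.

(A) D is determined by exactly this class.
(B) K4 is determined by the class of transitive frames.
(C) K is determined by the class of arbitrary frames.
(D) B (= KTB) is determined by the class of reflexive and symmetric frames.

A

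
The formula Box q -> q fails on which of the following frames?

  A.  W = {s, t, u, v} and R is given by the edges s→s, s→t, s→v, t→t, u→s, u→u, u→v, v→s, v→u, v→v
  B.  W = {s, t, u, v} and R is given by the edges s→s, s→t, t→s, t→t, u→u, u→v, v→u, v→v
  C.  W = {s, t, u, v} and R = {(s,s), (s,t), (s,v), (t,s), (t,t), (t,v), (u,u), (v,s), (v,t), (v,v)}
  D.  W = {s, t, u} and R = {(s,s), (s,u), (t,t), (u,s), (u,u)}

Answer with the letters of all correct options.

The schema Box q -> q is axiom T; it is valid on a frame iff R is reflexive.
(A) R is reflexive (each world relates to itself), so the schema is valid here.
(B) R is reflexive (each world relates to itself), so the schema is valid here.
(C) R is reflexive (each world relates to itself), so the schema is valid here.
(D) R is reflexive (each world relates to itself), so the schema is valid here.

none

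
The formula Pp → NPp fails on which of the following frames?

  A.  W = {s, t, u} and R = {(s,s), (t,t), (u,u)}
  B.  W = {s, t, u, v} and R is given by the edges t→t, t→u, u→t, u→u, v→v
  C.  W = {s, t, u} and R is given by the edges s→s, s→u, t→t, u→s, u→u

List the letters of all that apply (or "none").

none

The schema Pp → NPp is axiom 5; it is valid on a frame iff R is euclidean.
(A) R is euclidean (any two R-successors of the same world are R-related), so the schema is valid here.
(B) R is euclidean (any two R-successors of the same world are R-related), so the schema is valid here.
(C) R is euclidean (any two R-successors of the same world are R-related), so the schema is valid here.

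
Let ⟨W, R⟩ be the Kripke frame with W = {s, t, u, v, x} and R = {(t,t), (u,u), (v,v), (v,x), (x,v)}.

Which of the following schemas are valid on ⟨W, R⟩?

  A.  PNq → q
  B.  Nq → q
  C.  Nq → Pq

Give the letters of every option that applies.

R is not reflexive: not s R s.
R is symmetric: every R-edge is matched by its reverse.
R is not serial: s has no R-successor.
(A) PNq → q (the dual of axiom B) characterises the symmetric frames. R is symmetric — valid.
(B) Nq → q (axiom T) characterises the reflexive frames. R is not reflexive — not valid.
(C) axiom D: valid iff R is serial. R is not serial — not valid.

A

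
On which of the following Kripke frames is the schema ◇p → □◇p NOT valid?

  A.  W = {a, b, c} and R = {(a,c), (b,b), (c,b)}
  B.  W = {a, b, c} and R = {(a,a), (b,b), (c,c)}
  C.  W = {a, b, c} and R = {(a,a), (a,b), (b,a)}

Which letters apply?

A, C

The schema ◇p → □◇p is axiom 5; it is valid on a frame iff R is euclidean.
(A) R is not euclidean (a R c and a R c but not c R c), so the schema fails here.
(B) R is euclidean (any two R-successors of the same world are R-related), so the schema is valid here.
(C) R is not euclidean (a R b and a R b but not b R b), so the schema fails here.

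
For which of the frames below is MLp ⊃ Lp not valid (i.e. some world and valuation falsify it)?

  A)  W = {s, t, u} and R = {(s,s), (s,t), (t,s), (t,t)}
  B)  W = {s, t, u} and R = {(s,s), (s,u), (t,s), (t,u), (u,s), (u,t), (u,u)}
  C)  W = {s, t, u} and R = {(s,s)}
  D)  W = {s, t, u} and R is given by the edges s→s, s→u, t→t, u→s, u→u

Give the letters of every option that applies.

B

The schema MLp ⊃ Lp is the dual of axiom 5; it is valid on a frame iff R is euclidean.
(A) R is euclidean (any two R-successors of the same world are R-related), so the schema is valid here.
(B) R is not euclidean (u R s and u R t but not s R t), so the schema fails here.
(C) R is euclidean (any two R-successors of the same world are R-related), so the schema is valid here.
(D) R is euclidean (any two R-successors of the same world are R-related), so the schema is valid here.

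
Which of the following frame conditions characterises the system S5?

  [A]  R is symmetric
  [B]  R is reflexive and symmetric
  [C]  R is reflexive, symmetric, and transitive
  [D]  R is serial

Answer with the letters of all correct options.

C

(A) this class determines KB, not S5.
(B) this class determines B (= KTB), not S5.
(C) S5 is sound and complete for exactly this class.
(D) this class determines D, not S5.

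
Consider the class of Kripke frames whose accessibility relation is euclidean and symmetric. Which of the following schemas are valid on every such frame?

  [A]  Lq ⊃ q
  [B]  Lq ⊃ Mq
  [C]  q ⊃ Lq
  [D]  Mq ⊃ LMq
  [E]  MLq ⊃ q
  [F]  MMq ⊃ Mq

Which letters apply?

D, E, F

A symmetric euclidean relation is transitive (uRv and vRw give vRu by symmetry, then uRw by the euclidean condition, applied at v).
(A) Lq ⊃ q (axiom T) characterises the reflexive frames. Such an R need not be reflexive — not valid.
(B) Lq ⊃ Mq (axiom D) characterises the serial frames. Such an R need not be serial — not valid.
(C) q ⊃ Lq is equivalent to ◇p→p; it holds exactly when R ⊆ identity. Such an R need not be a subset of the identity — not valid.
(D) Mq ⊃ LMq (axiom 5) characterises the euclidean frames. Every such R is euclidean — valid.
(E) MLq ⊃ q (the dual of axiom B) characterises the symmetric frames. Every such R is symmetric — valid.
(F) MMq ⊃ Mq is the dual of axiom 4; it is valid on a frame exactly when R is transitive. Every such R is transitive, so valid.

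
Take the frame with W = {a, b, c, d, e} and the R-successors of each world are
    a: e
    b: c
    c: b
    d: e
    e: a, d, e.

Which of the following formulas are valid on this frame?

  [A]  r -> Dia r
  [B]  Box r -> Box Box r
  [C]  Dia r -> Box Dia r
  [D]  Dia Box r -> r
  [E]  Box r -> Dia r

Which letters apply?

D, E

R is not reflexive: not a R a.
R is symmetric: every R-edge is matched by its reverse.
R is not transitive: a R e and e R a but not a R a.
R is not euclidean: e R a and e R d but not a R d.
R is serial: every world has an R-successor.
(A) r -> Dia r is the dual of axiom T; it is valid on a frame exactly when R is reflexive. R is not reflexive, so not valid.
(B) Box r -> Box Box r is axiom 4; it is valid on a frame exactly when R is transitive. R is not transitive, so not valid.
(C) Dia r -> Box Dia r (axiom 5) characterises the euclidean frames. R is not euclidean — not valid.
(D) Dia Box r -> r is the dual of axiom B; it is valid on a frame exactly when R is symmetric. R is symmetric, so valid.
(E) axiom D: valid iff R is serial. R is serial — valid.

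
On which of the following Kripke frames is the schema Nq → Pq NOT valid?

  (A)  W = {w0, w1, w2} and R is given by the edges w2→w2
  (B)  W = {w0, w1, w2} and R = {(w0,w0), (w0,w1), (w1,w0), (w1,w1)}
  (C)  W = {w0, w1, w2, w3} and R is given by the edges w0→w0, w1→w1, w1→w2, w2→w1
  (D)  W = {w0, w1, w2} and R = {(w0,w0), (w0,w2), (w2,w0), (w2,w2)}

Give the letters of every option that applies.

A, B, C, D

The schema Nq → Pq is axiom D; it is valid on a frame iff R is serial.
(A) R is not serial (w0 has no R-successor), so the schema fails here.
(B) R is not serial (w2 has no R-successor), so the schema fails here.
(C) R is not serial (w3 has no R-successor), so the schema fails here.
(D) R is not serial (w1 has no R-successor), so the schema fails here.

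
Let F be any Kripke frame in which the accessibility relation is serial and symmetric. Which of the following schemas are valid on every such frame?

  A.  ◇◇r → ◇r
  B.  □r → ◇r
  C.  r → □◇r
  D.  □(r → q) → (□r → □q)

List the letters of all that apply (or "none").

B, C, D

(A) the dual of axiom 4: valid iff R is transitive. Such an R need not be transitive — not valid.
(B) axiom D: valid iff R is serial. Every such R is serial — valid.
(C) axiom B: valid iff R is symmetric. Every such R is symmetric — valid.
(D) □(r → q) → (□r → □q) is axiom K, valid on every Kripke frame — valid.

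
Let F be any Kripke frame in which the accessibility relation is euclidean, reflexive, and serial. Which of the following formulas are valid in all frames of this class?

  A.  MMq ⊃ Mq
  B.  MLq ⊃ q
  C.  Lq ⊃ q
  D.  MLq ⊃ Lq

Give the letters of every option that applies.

A, B, C, D

A relation that is euclidean, reflexive, and serial is also symmetric and transitive.
(A) MMq ⊃ Mq (the dual of axiom 4) characterises the transitive frames. Every such R is transitive — valid.
(B) MLq ⊃ q is the dual of axiom B, which corresponds to symmetry. Every such R is symmetric — valid.
(C) Lq ⊃ q is axiom T; it is valid on a frame exactly when R is reflexive. Every such R is reflexive, so valid.
(D) MLq ⊃ Lq (the dual of axiom 5) characterises the euclidean frames. Every such R is euclidean — valid.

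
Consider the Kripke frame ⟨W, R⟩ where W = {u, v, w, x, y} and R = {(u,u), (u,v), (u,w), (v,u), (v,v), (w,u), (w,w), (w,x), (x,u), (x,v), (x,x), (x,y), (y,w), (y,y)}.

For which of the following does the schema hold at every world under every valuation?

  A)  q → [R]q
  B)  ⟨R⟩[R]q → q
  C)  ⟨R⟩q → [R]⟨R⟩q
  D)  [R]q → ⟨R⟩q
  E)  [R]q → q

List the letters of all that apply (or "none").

D, E

R is reflexive: each world relates to itself.
R is not symmetric: w R x but not x R w.
R is not euclidean: u R v and u R w but not v R w.
R is serial: every world has an R-successor.
R is not a subset of the identity: u R v with u ≠ v.
(A) q → [R]q is equivalent to ◇p→p; it holds exactly when R ⊆ identity. Here R ⊄ identity — not valid.
(B) ⟨R⟩[R]q → q is the dual of axiom B, which corresponds to symmetry. R is not symmetric — not valid.
(C) ⟨R⟩q → [R]⟨R⟩q (axiom 5) characterises the euclidean frames. R is not euclidean — not valid.
(D) [R]q → ⟨R⟩q is axiom D, which corresponds to seriality. R is serial — valid.
(E) [R]q → q is axiom T; it is valid on a frame exactly when R is reflexive. R is reflexive, so valid.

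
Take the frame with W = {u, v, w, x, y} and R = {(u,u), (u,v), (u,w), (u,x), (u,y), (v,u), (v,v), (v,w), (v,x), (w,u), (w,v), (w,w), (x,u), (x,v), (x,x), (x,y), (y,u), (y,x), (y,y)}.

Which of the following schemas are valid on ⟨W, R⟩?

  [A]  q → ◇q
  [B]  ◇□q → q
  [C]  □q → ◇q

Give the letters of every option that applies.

R is reflexive: each world relates to itself.
R is symmetric: every R-edge is matched by its reverse.
R is serial: every world has an R-successor.
(A) the dual of axiom T: valid iff R is reflexive. R is reflexive — valid.
(B) ◇□q → q is the dual of axiom B; it is valid on a frame exactly when R is symmetric. R is symmetric, so valid.
(C) □q → ◇q is axiom D, which corresponds to seriality. R is serial — valid.

A, B, C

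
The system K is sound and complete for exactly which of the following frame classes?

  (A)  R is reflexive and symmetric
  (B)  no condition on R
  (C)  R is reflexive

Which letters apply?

(A) this class determines B (= KTB), not K.
(B) K is sound and complete for exactly this class.
(C) this class determines T (= KT), not K.

B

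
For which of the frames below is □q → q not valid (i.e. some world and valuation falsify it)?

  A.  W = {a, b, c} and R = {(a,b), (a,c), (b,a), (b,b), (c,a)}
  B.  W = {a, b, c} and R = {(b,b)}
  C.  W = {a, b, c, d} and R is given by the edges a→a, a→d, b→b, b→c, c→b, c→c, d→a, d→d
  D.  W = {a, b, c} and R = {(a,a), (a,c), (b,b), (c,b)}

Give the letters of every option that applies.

A, B, D

The schema □q → q is axiom T; it is valid on a frame iff R is reflexive.
(A) R is not reflexive (not a R a), so the schema fails here.
(B) R is not reflexive (not a R a), so the schema fails here.
(C) R is reflexive (each world relates to itself), so the schema is valid here.
(D) R is not reflexive (not c R c), so the schema fails here.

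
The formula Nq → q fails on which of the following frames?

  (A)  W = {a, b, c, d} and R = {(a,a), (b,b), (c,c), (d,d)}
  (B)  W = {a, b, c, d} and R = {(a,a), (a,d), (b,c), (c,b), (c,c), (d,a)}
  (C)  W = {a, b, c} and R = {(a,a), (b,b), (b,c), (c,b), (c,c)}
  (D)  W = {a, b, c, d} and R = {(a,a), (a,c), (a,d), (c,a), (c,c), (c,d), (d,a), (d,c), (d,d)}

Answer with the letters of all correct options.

The schema Nq → q is axiom T; it is valid on a frame iff R is reflexive.
(A) R is reflexive (each world relates to itself), so the schema is valid here.
(B) R is not reflexive (not b R b), so the schema fails here.
(C) R is reflexive (each world relates to itself), so the schema is valid here.
(D) R is not reflexive (not b R b), so the schema fails here.

B, D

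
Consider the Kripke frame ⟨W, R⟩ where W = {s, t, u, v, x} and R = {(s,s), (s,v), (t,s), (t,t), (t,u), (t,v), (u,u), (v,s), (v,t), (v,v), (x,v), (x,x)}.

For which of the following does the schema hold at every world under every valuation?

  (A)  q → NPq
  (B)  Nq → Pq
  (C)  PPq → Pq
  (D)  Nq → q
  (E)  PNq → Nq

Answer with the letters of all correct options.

B, D

R is reflexive: each world relates to itself.
R is not symmetric: t R s but not s R t.
R is not transitive: s R v and v R t but not s R t.
R is not euclidean: t R s and t R t but not s R t.
R is serial: every world has an R-successor.
(A) axiom B: valid iff R is symmetric. R is not symmetric — not valid.
(B) Nq → Pq (axiom D) characterises the serial frames. R is serial — valid.
(C) PPq → Pq (the dual of axiom 4) characterises the transitive frames. R is not transitive — not valid.
(D) Nq → q (axiom T) characterises the reflexive frames. R is reflexive — valid.
(E) PNq → Nq (the dual of axiom 5) characterises the euclidean frames. R is not euclidean — not valid.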